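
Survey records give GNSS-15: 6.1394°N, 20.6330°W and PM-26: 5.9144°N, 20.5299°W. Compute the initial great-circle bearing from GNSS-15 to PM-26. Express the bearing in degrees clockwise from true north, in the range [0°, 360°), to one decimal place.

155.5°

Δλ = 0.1031°
y = sin Δλ · cos φ₂ = 0.001790
x = cos φ₁ sin φ₂ − sin φ₁ cos φ₂ cos Δλ = -0.003927
θ = atan2(y, x) = 155.4963° → 155.4963° (mod 360°)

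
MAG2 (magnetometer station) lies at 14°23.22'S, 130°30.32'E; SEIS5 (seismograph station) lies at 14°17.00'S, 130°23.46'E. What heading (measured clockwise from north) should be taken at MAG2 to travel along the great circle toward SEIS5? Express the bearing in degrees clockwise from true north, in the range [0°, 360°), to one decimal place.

313.1°

MAG2: φ = -14.38700°, λ = +130.50533°
SEIS5: φ = -14.28333°, λ = +130.39100°
Δλ = -0.1143°
y = sin Δλ · cos φ₂ = -0.001934
x = cos φ₁ sin φ₂ − sin φ₁ cos φ₂ cos Δλ = 0.001809
θ = atan2(y, x) = -46.9123° → 313.0877° (mod 360°)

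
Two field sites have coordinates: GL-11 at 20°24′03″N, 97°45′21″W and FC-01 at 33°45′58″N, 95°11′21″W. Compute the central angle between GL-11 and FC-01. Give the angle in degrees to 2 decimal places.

13.56°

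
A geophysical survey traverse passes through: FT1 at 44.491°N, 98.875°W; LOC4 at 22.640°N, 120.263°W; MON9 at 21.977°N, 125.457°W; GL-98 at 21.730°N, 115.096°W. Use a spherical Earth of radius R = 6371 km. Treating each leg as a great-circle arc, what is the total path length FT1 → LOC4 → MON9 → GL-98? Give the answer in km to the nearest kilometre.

4724 km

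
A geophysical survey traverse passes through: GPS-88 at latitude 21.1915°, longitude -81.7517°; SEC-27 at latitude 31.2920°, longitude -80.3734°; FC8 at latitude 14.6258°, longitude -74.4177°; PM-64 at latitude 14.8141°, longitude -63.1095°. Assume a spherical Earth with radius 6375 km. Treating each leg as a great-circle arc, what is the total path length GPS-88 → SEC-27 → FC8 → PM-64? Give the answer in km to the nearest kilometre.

4300 km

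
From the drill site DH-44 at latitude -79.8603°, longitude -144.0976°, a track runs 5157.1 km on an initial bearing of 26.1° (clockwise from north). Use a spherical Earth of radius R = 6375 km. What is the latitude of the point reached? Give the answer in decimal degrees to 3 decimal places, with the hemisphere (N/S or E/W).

34.408°S

δ = d/R = 5157.1/6375 = 0.808957 rad
φ₂ = arcsin(sin φ₁ cos δ + cos φ₁ sin δ cos θ)
   = arcsin(-0.98438·0.69025 + 0.17605·0.72357·0.89803) = -34.40779°
λ₂ = λ₁ + atan2(sin θ sin δ cos φ₁, cos δ − sin φ₁ sin φ₂) = -121.40219°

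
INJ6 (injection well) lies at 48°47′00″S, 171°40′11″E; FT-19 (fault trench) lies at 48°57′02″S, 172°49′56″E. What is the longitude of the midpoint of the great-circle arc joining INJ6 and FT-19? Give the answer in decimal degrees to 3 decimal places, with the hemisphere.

172.250°E

INJ6: φ = -48.78333°, λ = +171.66972°
FT-19: φ = -48.95056°, λ = +172.83222°
Bx = cos φ₂ cos Δλ = 0.656575,  By = cos φ₂ sin Δλ = 0.013323
φₘ = atan2(sin φ₁ + sin φ₂, √((cos φ₁ + Bx)² + By²)) = -48.86841°
λₘ = λ₁ + atan2(By, cos φ₁ + Bx) = 172.25000°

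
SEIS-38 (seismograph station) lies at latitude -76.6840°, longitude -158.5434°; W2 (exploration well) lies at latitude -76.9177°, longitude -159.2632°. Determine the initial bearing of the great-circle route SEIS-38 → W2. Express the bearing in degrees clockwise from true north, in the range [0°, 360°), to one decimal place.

214.8°

Δλ = -0.7198°
y = sin Δλ · cos φ₂ = -0.002844
x = cos φ₁ sin φ₂ − sin φ₁ cos φ₂ cos Δλ = -0.004096
θ = atan2(y, x) = -145.2321° → 214.7679° (mod 360°)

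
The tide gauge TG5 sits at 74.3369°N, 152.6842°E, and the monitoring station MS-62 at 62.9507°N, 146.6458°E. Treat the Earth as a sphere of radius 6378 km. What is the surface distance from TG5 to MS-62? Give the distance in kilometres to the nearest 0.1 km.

Δφ = -11.3862°,  Δλ = -6.0384°
a = sin²(Δφ/2) + cos φ₁ cos φ₂ sin²(Δλ/2) = 0.010181
c = 2·arcsin(√a) = 0.202148 rad = 11.5822°
d = R·c = 6378 × 0.202148 = 1289.3 km

1289.3 km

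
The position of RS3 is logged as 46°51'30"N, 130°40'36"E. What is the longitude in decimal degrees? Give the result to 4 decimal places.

130° + 40′/60 + 36″/3600 = 130 + 0.66667 + 0.01000 = 130.6767°

130.6767°E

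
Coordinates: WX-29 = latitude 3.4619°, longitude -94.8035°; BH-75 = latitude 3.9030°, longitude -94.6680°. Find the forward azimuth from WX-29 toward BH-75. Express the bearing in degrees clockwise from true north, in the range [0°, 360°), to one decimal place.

17.0°

Δλ = 0.1355°
y = sin Δλ · cos φ₂ = 0.002359
x = cos φ₁ sin φ₂ − sin φ₁ cos φ₂ cos Δλ = 0.007699
θ = atan2(y, x) = 17.0387° → 17.0387° (mod 360°)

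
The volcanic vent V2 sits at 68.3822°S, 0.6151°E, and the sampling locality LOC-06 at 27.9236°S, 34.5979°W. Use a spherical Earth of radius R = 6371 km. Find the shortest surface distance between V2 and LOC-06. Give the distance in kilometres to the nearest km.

5056 km

Δφ = 40.4586°,  Δλ = -35.2130°
a = sin²(Δφ/2) + cos φ₁ cos φ₂ sin²(Δλ/2) = 0.149345
c = 2·arcsin(√a) = 0.793564 rad = 45.4678°
d = R·c = 6371 × 0.793564 = 5055.8 km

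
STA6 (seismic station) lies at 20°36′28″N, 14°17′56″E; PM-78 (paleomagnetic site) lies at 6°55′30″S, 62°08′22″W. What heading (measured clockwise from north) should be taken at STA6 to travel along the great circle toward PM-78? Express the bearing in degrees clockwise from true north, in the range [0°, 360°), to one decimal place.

258.6°

STA6: φ = +20.60778°, λ = +14.29889°
PM-78: φ = -6.92500°, λ = -62.13944°
Δλ = -76.4383°
y = sin Δλ · cos φ₂ = -0.965026
x = cos φ₁ sin φ₂ − sin φ₁ cos φ₂ cos Δλ = -0.194787
θ = atan2(y, x) = -101.4116° → 258.5884° (mod 360°)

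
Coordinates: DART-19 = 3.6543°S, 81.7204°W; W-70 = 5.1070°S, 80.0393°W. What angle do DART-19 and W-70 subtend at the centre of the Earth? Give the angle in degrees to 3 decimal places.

Δφ = -1.4527°,  Δλ = 1.6811°
a = sin²(Δφ/2) + cos φ₁ cos φ₂ sin²(Δλ/2) = 0.000375
c = 2·arcsin(√a) = 0.038712 rad = 2.2181°

2.218°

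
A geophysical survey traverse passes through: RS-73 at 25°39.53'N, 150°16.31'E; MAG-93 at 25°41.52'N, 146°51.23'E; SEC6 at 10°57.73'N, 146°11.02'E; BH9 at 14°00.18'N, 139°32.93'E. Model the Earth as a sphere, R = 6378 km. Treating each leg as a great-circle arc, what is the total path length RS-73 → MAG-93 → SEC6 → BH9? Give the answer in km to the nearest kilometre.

2781 km

RS-73: φ = +25.65883°, λ = +150.27183°
MAG-93: φ = +25.69200°, λ = +146.85383°
SEC6: φ = +10.96217°, λ = +146.18367°
BH9: φ = +14.00300°, λ = +139.54883°
RS-73→MAG-93: c = 0.053767 rad, d = 342.92 km
MAG-93→SEC6: c = 0.257322 rad, d = 1641.20 km
SEC6→BH9: c = 0.124883 rad, d = 796.50 km
Total = 342.92 + 1641.20 + 796.50 = 2780.63 km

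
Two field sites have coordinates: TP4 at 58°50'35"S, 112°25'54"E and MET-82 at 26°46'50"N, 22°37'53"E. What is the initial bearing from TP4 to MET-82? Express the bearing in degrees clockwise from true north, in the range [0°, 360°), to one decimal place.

TP4: φ = -58.84306°, λ = +112.43167°
MET-82: φ = +26.78056°, λ = +22.63139°
Δλ = -89.8003°
y = sin Δλ · cos φ₂ = -0.892733
x = cos φ₁ sin φ₂ − sin φ₁ cos φ₂ cos Δλ = 0.235783
θ = atan2(y, x) = -75.2052° → 284.7948° (mod 360°)

284.8°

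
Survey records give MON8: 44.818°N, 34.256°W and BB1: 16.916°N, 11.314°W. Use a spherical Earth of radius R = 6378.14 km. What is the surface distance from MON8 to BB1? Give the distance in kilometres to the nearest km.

3773 km

Δφ = -27.9020°,  Δλ = 22.9420°
a = sin²(Δφ/2) + cos φ₁ cos φ₂ sin²(Δλ/2) = 0.084966
c = 2·arcsin(√a) = 0.591568 rad = 33.8943°
d = R·c = 6378.14 × 0.591568 = 3773.1 km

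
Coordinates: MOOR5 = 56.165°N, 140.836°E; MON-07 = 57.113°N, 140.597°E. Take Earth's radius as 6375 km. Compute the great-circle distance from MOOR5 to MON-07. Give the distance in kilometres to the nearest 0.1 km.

106.5 km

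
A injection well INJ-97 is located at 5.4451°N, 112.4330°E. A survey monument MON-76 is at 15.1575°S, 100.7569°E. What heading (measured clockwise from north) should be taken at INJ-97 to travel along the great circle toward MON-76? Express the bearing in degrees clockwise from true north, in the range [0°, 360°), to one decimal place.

Δλ = -11.6761°
y = sin Δλ · cos φ₂ = -0.195338
x = cos φ₁ sin φ₂ − sin φ₁ cos φ₂ cos Δλ = -0.349989
θ = atan2(y, x) = -150.8329° → 209.1671° (mod 360°)

209.2°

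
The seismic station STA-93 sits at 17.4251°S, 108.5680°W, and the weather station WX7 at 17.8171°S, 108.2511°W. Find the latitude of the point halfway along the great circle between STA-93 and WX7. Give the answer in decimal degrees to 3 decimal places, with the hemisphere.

17.621°S

Bx = cos φ₂ cos Δλ = 0.952024,  By = cos φ₂ sin Δλ = 0.005266
φₘ = atan2(sin φ₁ + sin φ₂, √((cos φ₁ + Bx)² + By²)) = -17.62116°
λₘ = λ₁ + atan2(By, cos φ₁ + Bx) = -108.40972°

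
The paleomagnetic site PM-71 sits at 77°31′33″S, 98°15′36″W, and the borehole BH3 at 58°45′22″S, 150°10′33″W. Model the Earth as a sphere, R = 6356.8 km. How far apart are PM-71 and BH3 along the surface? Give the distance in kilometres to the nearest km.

PM-71: φ = -77.52583°, λ = -98.26000°
BH3: φ = -58.75611°, λ = -150.17583°
Δφ = 18.7697°,  Δλ = -51.9158°
a = sin²(Δφ/2) + cos φ₁ cos φ₂ sin²(Δλ/2) = 0.048055
c = 2·arcsin(√a) = 0.442019 rad = 25.3258°
d = R·c = 6356.8 × 0.442019 = 2809.8 km

2810 km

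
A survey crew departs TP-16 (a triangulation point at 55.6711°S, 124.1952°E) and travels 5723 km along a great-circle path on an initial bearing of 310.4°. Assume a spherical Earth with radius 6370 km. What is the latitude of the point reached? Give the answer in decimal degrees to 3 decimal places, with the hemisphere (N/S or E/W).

δ = d/R = 5723/6370 = 0.898430 rad
φ₂ = arcsin(sin φ₁ cos δ + cos φ₁ sin δ cos θ)
   = arcsin(-0.82581·0.62284 + 0.56394·0.78235·0.64812) = -13.20278°
λ₂ = λ₁ + atan2(sin θ sin δ cos φ₁, cos δ − sin φ₁ sin φ₂) = 86.46347°

13.203°S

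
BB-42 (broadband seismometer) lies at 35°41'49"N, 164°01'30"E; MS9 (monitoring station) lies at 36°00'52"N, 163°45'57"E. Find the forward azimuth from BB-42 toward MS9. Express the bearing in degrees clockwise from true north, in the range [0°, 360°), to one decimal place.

BB-42: φ = +35.69694°, λ = +164.02500°
MS9: φ = +36.01444°, λ = +163.76583°
Δλ = -0.2592°
y = sin Δλ · cos φ₂ = -0.003659
x = cos φ₁ sin φ₂ − sin φ₁ cos φ₂ cos Δλ = 0.005546
θ = atan2(y, x) = -33.4122° → 326.5878° (mod 360°)

326.6°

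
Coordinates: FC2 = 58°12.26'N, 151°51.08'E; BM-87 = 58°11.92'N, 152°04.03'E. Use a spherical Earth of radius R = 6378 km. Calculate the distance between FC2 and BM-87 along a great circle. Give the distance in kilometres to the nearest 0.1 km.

12.7 km

FC2: φ = +58.20433°, λ = +151.85133°
BM-87: φ = +58.19867°, λ = +152.06717°
Δφ = -0.0057°,  Δλ = 0.2158°
a = sin²(Δφ/2) + cos φ₁ cos φ₂ sin²(Δλ/2) = 0.000001
c = 2·arcsin(√a) = 0.001987 rad = 0.1139°
d = R·c = 6378 × 0.001987 = 12.7 km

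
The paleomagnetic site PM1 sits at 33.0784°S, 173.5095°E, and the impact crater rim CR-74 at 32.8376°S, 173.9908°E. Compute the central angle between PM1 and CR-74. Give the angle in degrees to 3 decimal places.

Δφ = 0.2408°,  Δλ = 0.4813°
a = sin²(Δφ/2) + cos φ₁ cos φ₂ sin²(Δλ/2) = 0.000017
c = 2·arcsin(√a) = 0.008206 rad = 0.4702°

0.470°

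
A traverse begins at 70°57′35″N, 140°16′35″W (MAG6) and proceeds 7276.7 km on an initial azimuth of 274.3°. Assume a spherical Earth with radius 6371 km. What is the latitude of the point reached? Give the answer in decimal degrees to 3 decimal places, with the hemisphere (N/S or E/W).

24.528°N

MAG6: φ = +70.95972°, λ = -140.27639°
δ = d/R = 7276.7/6371 = 1.142160 rad
φ₂ = arcsin(sin φ₁ cos δ + cos φ₁ sin δ cos θ)
   = arcsin(0.94529·0.41563 + 0.32623·0.90953·0.07498) = 24.52809°
λ₂ = λ₁ + atan2(sin θ sin δ cos φ₁, cos δ − sin φ₁ sin φ₂) = 134.20776°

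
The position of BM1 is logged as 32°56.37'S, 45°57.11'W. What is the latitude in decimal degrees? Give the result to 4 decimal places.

32° + 56.37′/60 = 32 + 0.93950 = 32.9395°

32.9395°S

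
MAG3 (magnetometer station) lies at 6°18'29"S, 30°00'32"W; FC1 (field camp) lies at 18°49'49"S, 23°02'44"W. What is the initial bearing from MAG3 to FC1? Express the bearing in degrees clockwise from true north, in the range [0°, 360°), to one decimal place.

MAG3: φ = -6.30806°, λ = -30.00889°
FC1: φ = -18.83028°, λ = -23.04556°
Δλ = 6.9633°
y = sin Δλ · cos φ₂ = 0.114746
x = cos φ₁ sin φ₂ − sin φ₁ cos φ₂ cos Δλ = -0.217585
θ = atan2(y, x) = 152.1947° → 152.1947° (mod 360°)

152.2°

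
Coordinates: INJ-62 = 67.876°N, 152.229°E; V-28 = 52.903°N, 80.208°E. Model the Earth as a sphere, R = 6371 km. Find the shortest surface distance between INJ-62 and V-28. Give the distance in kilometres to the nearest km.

Δφ = -14.9730°,  Δλ = -72.0210°
a = sin²(Δφ/2) + cos φ₁ cos φ₂ sin²(Δλ/2) = 0.095498
c = 2·arcsin(√a) = 0.628339 rad = 36.0012°
d = R·c = 6371 × 0.628339 = 4003.1 km

4003 km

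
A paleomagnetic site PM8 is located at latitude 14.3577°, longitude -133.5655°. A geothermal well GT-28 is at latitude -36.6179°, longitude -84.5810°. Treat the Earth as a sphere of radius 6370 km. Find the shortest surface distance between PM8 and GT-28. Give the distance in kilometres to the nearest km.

Δφ = -50.9756°,  Δλ = 48.9845°
a = sin²(Δφ/2) + cos φ₁ cos φ₂ sin²(Δλ/2) = 0.318813
c = 2·arcsin(√a) = 1.199982 rad = 68.7539°
d = R·c = 6370 × 1.199982 = 7643.9 km

7644 km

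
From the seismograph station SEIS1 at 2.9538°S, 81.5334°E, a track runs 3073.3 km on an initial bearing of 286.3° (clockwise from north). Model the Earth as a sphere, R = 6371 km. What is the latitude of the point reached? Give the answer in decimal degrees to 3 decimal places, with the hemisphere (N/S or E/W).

4.840°N

δ = d/R = 3073.3/6371 = 0.482389 rad
φ₂ = arcsin(sin φ₁ cos δ + cos φ₁ sin δ cos θ)
   = arcsin(-0.05153·0.88589 + 0.99867·0.46390·0.28067) = 4.84020°
λ₂ = λ₁ + atan2(sin θ sin δ cos φ₁, cos δ − sin φ₁ sin φ₂) = 54.99201°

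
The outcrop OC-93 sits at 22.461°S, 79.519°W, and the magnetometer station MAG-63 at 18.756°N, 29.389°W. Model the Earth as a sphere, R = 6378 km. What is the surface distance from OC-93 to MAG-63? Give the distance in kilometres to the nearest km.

7126 km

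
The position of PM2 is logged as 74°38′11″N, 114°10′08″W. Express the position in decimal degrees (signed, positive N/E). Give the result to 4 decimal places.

+74.6364°, -114.1689°

lat: 74.6364° N → +74.6364°
lon: 114.1689° W → -114.1689°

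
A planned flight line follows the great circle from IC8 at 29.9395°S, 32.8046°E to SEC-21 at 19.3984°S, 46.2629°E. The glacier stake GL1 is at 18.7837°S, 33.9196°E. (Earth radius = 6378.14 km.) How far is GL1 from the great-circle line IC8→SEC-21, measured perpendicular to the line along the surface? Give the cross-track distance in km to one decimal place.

906.3 km

δ₁₃ = central angle IC8→GL1 = 0.195507 rad  (haversine)
θ₁₃ = bearing IC8→GL1 = 5.442°,  θ₁₂ = bearing IC8→SEC-21 = 52.244°
dₓₜ = R·arcsin(sin δ₁₃ · sin(θ₁₃ − θ₁₂)) = 6378.14·arcsin(0.19426·sin(-46.802°)) = -906.296 km
|dₓₜ| = 906.296 km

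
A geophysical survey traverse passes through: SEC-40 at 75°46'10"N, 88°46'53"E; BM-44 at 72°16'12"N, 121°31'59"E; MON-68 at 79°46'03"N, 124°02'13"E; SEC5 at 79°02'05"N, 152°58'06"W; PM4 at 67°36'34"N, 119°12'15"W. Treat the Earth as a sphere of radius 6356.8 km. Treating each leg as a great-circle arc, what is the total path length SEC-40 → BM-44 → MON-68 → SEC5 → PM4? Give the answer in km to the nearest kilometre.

5058 km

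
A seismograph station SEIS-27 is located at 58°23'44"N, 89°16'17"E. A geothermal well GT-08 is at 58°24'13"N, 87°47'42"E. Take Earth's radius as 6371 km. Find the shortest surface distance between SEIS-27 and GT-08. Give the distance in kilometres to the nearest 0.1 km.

86.0 km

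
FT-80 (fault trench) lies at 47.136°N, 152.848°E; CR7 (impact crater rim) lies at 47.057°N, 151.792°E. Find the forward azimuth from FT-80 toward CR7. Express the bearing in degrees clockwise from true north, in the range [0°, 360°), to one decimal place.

Δλ = -1.0560°
y = sin Δλ · cos φ₂ = -0.012556
x = cos φ₁ sin φ₂ − sin φ₁ cos φ₂ cos Δλ = -0.001294
θ = atan2(y, x) = -95.8842° → 264.1158° (mod 360°)

264.1°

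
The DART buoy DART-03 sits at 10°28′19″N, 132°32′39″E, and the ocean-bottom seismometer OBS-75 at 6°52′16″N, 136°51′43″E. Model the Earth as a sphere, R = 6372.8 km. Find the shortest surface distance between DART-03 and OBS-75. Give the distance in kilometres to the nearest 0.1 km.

621.1 km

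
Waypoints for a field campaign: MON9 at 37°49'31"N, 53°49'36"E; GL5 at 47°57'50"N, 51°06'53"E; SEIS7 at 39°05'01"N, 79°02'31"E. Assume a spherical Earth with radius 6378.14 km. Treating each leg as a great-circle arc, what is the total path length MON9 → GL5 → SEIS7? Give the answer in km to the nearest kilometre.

MON9: φ = +37.82528°, λ = +53.82667°
GL5: φ = +47.96389°, λ = +51.11472°
SEIS7: φ = +39.08361°, λ = +79.04194°
MON9→GL5: c = 0.180286 rad, d = 1149.89 km
GL5→SEIS7: c = 0.383172 rad, d = 2443.92 km
Total = 1149.89 + 2443.92 = 3593.81 km

3594 km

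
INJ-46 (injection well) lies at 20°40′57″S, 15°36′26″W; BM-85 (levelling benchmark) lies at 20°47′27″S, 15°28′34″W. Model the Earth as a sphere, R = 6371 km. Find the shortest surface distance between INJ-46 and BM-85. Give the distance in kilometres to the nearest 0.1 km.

18.2 km

INJ-46: φ = -20.68250°, λ = -15.60722°
BM-85: φ = -20.79083°, λ = -15.47611°
Δφ = -0.1083°,  Δλ = 0.1311°
a = sin²(Δφ/2) + cos φ₁ cos φ₂ sin²(Δλ/2) = 0.000002
c = 2·arcsin(√a) = 0.002856 rad = 0.1636°
d = R·c = 6371 × 0.002856 = 18.2 km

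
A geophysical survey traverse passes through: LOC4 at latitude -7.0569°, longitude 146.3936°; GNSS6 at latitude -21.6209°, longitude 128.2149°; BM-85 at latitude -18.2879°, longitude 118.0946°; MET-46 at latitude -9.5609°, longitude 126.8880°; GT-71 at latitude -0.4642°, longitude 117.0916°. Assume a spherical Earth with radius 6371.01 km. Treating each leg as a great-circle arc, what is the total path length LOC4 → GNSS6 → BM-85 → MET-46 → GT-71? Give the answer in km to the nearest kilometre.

6496 km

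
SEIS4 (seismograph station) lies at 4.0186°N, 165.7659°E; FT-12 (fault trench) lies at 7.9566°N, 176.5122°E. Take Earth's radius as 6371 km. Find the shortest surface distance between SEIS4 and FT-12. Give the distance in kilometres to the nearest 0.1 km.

Δφ = 3.9380°,  Δλ = 10.7463°
a = sin²(Δφ/2) + cos φ₁ cos φ₂ sin²(Δλ/2) = 0.009844
c = 2·arcsin(√a) = 0.198756 rad = 11.3879°
d = R·c = 6371 × 0.198756 = 1266.3 km

1266.3 km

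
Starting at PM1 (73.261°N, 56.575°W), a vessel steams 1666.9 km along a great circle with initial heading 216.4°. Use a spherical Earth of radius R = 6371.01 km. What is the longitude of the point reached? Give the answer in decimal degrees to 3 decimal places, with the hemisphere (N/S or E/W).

δ = d/R = 1666.9/6371.01 = 0.261638 rad
φ₂ = arcsin(sin φ₁ cos δ + cos φ₁ sin δ cos θ)
   = arcsin(0.95763·0.96597 + 0.28801·0.25866·-0.80489) = 59.89105°
λ₂ = λ₁ + atan2(sin θ sin δ cos φ₁, cos δ − sin φ₁ sin φ₂) = -74.39239°

74.392°W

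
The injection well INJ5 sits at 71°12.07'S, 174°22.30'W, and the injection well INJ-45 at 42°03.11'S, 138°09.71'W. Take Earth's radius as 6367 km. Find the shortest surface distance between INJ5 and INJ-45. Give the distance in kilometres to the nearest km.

INJ5: φ = -71.20117°, λ = -174.37167°
INJ-45: φ = -42.05183°, λ = -138.16183°
Δφ = 29.1493°,  Δλ = 36.2098°
a = sin²(Δφ/2) + cos φ₁ cos φ₂ sin²(Δλ/2) = 0.086431
c = 2·arcsin(√a) = 0.596800 rad = 34.1941°
d = R·c = 6367 × 0.596800 = 3799.8 km

3800 km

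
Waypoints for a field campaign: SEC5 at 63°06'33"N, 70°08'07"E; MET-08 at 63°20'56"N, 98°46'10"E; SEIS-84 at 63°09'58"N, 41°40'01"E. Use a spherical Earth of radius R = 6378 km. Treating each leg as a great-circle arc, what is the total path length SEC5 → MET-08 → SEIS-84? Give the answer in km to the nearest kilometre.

4189 km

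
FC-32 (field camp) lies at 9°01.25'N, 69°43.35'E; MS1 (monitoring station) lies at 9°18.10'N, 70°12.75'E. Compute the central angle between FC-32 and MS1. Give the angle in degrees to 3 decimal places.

FC-32: φ = +9.02083°, λ = +69.72250°
MS1: φ = +9.30167°, λ = +70.21250°
Δφ = 0.2808°,  Δλ = 0.4900°
a = sin²(Δφ/2) + cos φ₁ cos φ₂ sin²(Δλ/2) = 0.000024
c = 2·arcsin(√a) = 0.009763 rad = 0.5594°

0.559°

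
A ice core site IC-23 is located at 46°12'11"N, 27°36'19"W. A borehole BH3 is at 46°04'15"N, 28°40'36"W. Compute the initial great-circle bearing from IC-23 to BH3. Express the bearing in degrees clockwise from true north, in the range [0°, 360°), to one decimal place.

IC-23: φ = +46.20306°, λ = -27.60528°
BH3: φ = +46.07083°, λ = -28.67667°
Δλ = -1.0714°
y = sin Δλ · cos φ₂ = -0.012972
x = cos φ₁ sin φ₂ − sin φ₁ cos φ₂ cos Δλ = -0.002220
θ = atan2(y, x) = -99.7120° → 260.2880° (mod 360°)

260.3°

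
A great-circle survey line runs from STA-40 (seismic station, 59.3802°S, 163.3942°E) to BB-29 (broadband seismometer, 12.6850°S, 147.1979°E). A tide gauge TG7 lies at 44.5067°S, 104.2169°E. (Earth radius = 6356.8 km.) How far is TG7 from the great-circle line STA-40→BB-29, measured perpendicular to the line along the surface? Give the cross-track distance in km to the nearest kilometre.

δ₁₃ = central angle STA-40→TG7 = 0.661013 rad  (haversine)
θ₁₃ = bearing STA-40→TG7 = 266.023°,  θ₁₂ = bearing STA-40→BB-29 = 338.601°
dₓₜ = R·arcsin(sin δ₁₃ · sin(θ₁₃ − θ₁₂)) = 6356.8·arcsin(0.61392·sin(-72.578°)) = -3978.137 km
|dₓₜ| = 3978.137 km

3978 km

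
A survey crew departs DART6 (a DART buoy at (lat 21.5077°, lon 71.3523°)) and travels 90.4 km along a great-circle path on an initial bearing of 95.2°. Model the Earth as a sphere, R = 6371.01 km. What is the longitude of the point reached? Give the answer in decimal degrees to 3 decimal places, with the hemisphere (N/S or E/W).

δ = d/R = 90.4/6371.01 = 0.014189 rad
φ₂ = arcsin(sin φ₁ cos δ + cos φ₁ sin δ cos θ)
   = arcsin(0.36663·0.99990 + 0.93037·0.01419·-0.09063) = 21.43177°
λ₂ = λ₁ + atan2(sin θ sin δ cos φ₁, cos δ − sin φ₁ sin φ₂) = 72.22209°

72.222°E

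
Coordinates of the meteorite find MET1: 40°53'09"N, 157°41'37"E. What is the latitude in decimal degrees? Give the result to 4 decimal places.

40.8858°N

40° + 53′/60 + 9″/3600 = 40 + 0.88333 + 0.00250 = 40.8858°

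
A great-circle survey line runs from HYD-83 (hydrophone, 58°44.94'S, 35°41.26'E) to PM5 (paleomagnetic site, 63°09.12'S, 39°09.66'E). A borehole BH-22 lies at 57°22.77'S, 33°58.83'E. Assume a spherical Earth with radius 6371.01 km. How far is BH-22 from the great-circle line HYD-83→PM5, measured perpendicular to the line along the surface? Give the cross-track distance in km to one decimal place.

46.2 km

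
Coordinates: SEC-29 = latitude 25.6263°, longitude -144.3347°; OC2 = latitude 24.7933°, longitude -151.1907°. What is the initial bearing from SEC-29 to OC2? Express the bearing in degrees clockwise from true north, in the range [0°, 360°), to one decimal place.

263.8°

Δλ = -6.8560°
y = sin Δλ · cos φ₂ = -0.108371
x = cos φ₁ sin φ₂ − sin φ₁ cos φ₂ cos Δλ = -0.011730
θ = atan2(y, x) = -96.1778° → 263.8222° (mod 360°)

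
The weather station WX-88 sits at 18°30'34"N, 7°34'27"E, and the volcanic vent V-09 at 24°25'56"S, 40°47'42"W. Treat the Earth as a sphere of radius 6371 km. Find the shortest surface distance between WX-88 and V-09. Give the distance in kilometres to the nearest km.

WX-88: φ = +18.50944°, λ = +7.57417°
V-09: φ = -24.43222°, λ = -40.79500°
Δφ = -42.9417°,  Δλ = -48.3692°
a = sin²(Δφ/2) + cos φ₁ cos φ₂ sin²(Δλ/2) = 0.278878
c = 2·arcsin(√a) = 1.112697 rad = 63.7528°
d = R·c = 6371 × 1.112697 = 7089.0 km

7089 km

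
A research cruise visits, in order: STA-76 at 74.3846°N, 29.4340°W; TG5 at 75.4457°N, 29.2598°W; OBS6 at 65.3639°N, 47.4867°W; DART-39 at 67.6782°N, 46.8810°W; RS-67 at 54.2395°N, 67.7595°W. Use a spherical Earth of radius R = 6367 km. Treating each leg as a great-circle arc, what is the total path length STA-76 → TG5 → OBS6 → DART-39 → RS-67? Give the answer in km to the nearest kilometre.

3525 km

STA-76→TG5: c = 0.018537 rad, d = 118.02 km
TG5→OBS6: c = 0.203809 rad, d = 1297.65 km
OBS6→DART-39: c = 0.040611 rad, d = 258.57 km
DART-39→RS-67: c = 0.290695 rad, d = 1850.86 km
Total = 118.02 + 1297.65 + 258.57 + 1850.86 = 3525.09 km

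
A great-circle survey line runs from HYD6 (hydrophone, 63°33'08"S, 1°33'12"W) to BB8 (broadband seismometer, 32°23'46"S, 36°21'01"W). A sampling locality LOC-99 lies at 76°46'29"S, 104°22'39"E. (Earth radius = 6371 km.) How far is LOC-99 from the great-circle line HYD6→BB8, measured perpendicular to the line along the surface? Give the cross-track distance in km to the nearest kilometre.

1590 km

HYD6: φ = -63.55222°, λ = -1.55333°
BB8: φ = -32.39611°, λ = -36.35028°
LOC-99: φ = -76.77472°, λ = +104.37750°
δ₁₃ = central angle HYD6→LOC-99 = 0.566794 rad  (haversine)
θ₁₃ = bearing HYD6→LOC-99 = 155.812°,  θ₁₂ = bearing HYD6→BB8 = 308.420°
dₓₜ = R·arcsin(sin δ₁₃ · sin(θ₁₃ − θ₁₂)) = 6371·arcsin(0.53693·sin(-152.607°)) = -1590.310 km
|dₓₜ| = 1590.310 km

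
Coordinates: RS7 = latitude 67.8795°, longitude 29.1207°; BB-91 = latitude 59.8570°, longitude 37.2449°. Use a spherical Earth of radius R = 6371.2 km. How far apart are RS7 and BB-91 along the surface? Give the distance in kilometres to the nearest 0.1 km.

974.9 km

Δφ = -8.0225°,  Δλ = 8.1242°
a = sin²(Δφ/2) + cos φ₁ cos φ₂ sin²(Δλ/2) = 0.005842
c = 2·arcsin(√a) = 0.153018 rad = 8.7673°
d = R·c = 6371.2 × 0.153018 = 974.9 km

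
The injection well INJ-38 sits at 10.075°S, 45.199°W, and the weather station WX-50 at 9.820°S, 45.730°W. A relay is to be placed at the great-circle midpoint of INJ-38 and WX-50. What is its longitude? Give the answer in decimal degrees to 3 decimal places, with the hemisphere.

Bx = cos φ₂ cos Δλ = 0.985306,  By = cos φ₂ sin Δλ = -0.009132
φₘ = atan2(sin φ₁ + sin φ₂, √((cos φ₁ + Bx)² + By²)) = -9.94760°
λₘ = λ₁ + atan2(By, cos φ₁ + Bx) = -45.46460°

45.465°W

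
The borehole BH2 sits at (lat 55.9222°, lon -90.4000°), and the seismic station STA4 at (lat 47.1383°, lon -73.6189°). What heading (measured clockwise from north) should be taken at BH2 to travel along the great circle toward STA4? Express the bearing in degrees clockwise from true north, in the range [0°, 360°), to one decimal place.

123.2°

Δλ = 16.7811°
y = sin Δλ · cos φ₂ = 0.196394
x = cos φ₁ sin φ₂ − sin φ₁ cos φ₂ cos Δλ = -0.128715
θ = atan2(y, x) = 123.2405° → 123.2405° (mod 360°)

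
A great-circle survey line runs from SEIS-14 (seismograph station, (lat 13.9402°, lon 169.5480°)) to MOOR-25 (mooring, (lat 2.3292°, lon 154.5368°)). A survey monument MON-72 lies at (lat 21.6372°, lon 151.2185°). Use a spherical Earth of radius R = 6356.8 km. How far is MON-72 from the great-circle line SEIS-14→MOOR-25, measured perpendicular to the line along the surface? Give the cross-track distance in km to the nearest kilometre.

1879 km

δ₁₃ = central angle SEIS-14→MON-72 = 0.332535 rad  (haversine)
θ₁₃ = bearing SEIS-14→MON-72 = 296.429°,  θ₁₂ = bearing SEIS-14→MOOR-25 = 233.278°
dₓₜ = R·arcsin(sin δ₁₃ · sin(θ₁₃ − θ₁₂)) = 6356.8·arcsin(0.32644·sin(63.151°)) = 1878.643 km
|dₓₜ| = 1878.643 km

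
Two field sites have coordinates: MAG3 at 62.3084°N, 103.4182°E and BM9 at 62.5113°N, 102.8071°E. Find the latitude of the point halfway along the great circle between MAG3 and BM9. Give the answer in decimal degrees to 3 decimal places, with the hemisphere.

Bx = cos φ₂ cos Δλ = 0.461547,  By = cos φ₂ sin Δλ = -0.004923
φₘ = atan2(sin φ₁ + sin φ₂, √((cos φ₁ + Bx)² + By²)) = 62.41018°
λₘ = λ₁ + atan2(By, cos φ₁ + Bx) = 103.11369°

62.410°N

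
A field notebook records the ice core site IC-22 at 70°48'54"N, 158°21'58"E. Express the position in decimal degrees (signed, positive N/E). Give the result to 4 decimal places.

lat: 70.8150° N → +70.8150°
lon: 158.3661° E → +158.3661°

+70.8150°, +158.3661°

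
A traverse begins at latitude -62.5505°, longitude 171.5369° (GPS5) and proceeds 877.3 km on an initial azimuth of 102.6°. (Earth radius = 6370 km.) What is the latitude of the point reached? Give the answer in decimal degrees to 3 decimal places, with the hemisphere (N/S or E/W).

δ = d/R = 877.3/6370 = 0.137724 rad
φ₂ = arcsin(sin φ₁ cos δ + cos φ₁ sin δ cos θ)
   = arcsin(-0.88742·0.99053 + 0.46097·0.13729·-0.21814) = -63.22976°
λ₂ = λ₁ + atan2(sin θ sin δ cos φ₁, cos δ − sin φ₁ sin φ₂) = -171.15769°

63.230°S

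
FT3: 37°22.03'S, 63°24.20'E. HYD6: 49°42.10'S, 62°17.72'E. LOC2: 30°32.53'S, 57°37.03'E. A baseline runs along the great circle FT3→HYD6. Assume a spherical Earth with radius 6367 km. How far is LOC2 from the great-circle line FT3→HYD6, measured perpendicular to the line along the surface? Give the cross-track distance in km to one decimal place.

FT3: φ = -37.36717°, λ = +63.40333°
HYD6: φ = -49.70167°, λ = +62.29533°
LOC2: φ = -30.54217°, λ = +57.61717°
δ₁₃ = central angle FT3→LOC2 = 0.145550 rad  (haversine)
θ₁₃ = bearing FT3→LOC2 = 323.226°,  θ₁₂ = bearing FT3→HYD6 = 183.349°
dₓₜ = R·arcsin(sin δ₁₃ · sin(θ₁₃ − θ₁₂)) = 6367·arcsin(0.14504·sin(139.876°)) = 595.979 km
|dₓₜ| = 595.979 km

596.0 km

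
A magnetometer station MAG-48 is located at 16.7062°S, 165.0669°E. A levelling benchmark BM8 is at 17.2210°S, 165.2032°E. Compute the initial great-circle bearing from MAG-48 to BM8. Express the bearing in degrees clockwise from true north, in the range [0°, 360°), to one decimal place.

165.8°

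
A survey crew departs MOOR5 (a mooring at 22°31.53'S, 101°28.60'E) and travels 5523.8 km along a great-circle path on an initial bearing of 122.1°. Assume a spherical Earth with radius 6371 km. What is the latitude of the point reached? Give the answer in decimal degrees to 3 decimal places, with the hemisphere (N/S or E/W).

38.472°S

MOOR5: φ = -22.52550°, λ = +101.47667°
δ = d/R = 5523.8/6371 = 0.867022 rad
φ₂ = arcsin(sin φ₁ cos δ + cos φ₁ sin δ cos θ)
   = arcsin(-0.38309·0.64710 + 0.92371·0.76241·-0.53140) = -38.47206°
λ₂ = λ₁ + atan2(sin θ sin δ cos φ₁, cos δ − sin φ₁ sin φ₂) = 157.05847°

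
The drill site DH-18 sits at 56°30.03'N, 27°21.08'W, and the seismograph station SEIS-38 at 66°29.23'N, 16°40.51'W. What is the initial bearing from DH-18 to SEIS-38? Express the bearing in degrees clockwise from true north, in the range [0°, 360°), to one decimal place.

22.4°

DH-18: φ = +56.50050°, λ = -27.35133°
SEIS-38: φ = +66.48717°, λ = -16.67517°
Δλ = 10.6762°
y = sin Δλ · cos φ₂ = 0.073909
x = cos φ₁ sin φ₂ − sin φ₁ cos φ₂ cos Δλ = 0.179178
θ = atan2(y, x) = 22.4158° → 22.4158° (mod 360°)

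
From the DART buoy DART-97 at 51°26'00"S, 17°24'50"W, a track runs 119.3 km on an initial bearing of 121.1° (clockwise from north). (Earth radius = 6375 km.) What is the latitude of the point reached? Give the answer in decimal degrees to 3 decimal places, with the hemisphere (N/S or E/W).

51.978°S

DART-97: φ = -51.43333°, λ = -17.41389°
δ = d/R = 119.3/6375 = 0.018714 rad
φ₂ = arcsin(sin φ₁ cos δ + cos φ₁ sin δ cos θ)
   = arcsin(-0.78188·0.99982 + 0.62342·0.01871·-0.51653) = -51.97781°
λ₂ = λ₁ + atan2(sin θ sin δ cos φ₁, cos δ − sin φ₁ sin φ₂) = -15.92330°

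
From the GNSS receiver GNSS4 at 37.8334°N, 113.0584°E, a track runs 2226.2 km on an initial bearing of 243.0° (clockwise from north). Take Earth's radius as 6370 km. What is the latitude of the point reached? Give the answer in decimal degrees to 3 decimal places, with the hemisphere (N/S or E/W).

δ = d/R = 2226.2/6370 = 0.349482 rad
φ₂ = arcsin(sin φ₁ cos δ + cos φ₁ sin δ cos θ)
   = arcsin(0.61337·0.93955 + 0.78980·0.34241·-0.45399) = 26.96939°
λ₂ = λ₁ + atan2(sin θ sin δ cos φ₁, cos δ − sin φ₁ sin φ₂) = 93.04024°

26.969°N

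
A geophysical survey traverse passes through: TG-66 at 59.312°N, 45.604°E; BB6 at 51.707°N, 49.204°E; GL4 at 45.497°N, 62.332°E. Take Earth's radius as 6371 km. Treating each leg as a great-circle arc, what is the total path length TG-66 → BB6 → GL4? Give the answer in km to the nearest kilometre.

2059 km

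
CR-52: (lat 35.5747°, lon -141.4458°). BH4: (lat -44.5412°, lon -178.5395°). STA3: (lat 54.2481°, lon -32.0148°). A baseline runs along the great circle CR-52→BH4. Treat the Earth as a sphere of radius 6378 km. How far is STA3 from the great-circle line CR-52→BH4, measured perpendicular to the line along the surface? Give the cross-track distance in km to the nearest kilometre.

δ₁₃ = central angle CR-52→STA3 = 1.251352 rad  (haversine)
θ₁₃ = bearing CR-52→STA3 = 35.476°,  θ₁₂ = bearing CR-52→BH4 = 205.500°
dₓₜ = R·arcsin(sin δ₁₃ · sin(θ₁₃ − θ₁₂)) = 6378·arcsin(0.94941·sin(-170.024°)) = -1053.781 km
|dₓₜ| = 1053.781 km

1054 km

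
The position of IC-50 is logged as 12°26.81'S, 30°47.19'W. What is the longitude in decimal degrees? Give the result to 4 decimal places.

30° + 47.19′/60 = 30 + 0.78650 = 30.7865°

30.7865°W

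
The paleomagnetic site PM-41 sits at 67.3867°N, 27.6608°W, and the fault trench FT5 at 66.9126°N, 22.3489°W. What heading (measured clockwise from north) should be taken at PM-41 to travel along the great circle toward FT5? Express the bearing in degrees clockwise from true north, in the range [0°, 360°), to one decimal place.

100.5°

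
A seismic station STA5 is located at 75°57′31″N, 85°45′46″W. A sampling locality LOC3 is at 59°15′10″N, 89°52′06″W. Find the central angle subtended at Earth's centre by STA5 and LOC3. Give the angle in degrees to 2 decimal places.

16.77°

STA5: φ = +75.95861°, λ = -85.76278°
LOC3: φ = +59.25278°, λ = -89.86833°
Δφ = -16.7058°,  Δλ = -4.1056°
a = sin²(Δφ/2) + cos φ₁ cos φ₂ sin²(Δλ/2) = 0.021263
c = 2·arcsin(√a) = 0.292677 rad = 16.7692°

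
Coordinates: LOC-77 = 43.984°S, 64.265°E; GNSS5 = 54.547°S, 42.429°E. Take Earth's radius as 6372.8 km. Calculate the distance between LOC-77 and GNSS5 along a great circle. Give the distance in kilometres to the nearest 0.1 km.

1959.3 km

Δφ = -10.5630°,  Δλ = -21.8360°
a = sin²(Δφ/2) + cos φ₁ cos φ₂ sin²(Δλ/2) = 0.023445
c = 2·arcsin(√a) = 0.307446 rad = 17.6153°
d = R·c = 6372.8 × 0.307446 = 1959.3 km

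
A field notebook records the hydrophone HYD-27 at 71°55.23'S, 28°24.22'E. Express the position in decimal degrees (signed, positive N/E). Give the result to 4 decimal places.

-71.9205°, +28.4037°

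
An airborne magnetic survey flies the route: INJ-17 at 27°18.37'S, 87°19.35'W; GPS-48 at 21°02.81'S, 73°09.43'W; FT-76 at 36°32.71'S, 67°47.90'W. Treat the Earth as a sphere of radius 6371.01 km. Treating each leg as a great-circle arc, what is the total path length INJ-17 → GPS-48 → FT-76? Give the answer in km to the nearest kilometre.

INJ-17: φ = -27.30617°, λ = -87.32250°
GPS-48: φ = -21.04683°, λ = -73.15717°
FT-76: φ = -36.54517°, λ = -67.79833°
INJ-17→GPS-48: c = 0.250362 rad, d = 1595.06 km
GPS-48→FT-76: c = 0.282501 rad, d = 1799.82 km
Total = 1595.06 + 1799.82 = 3394.88 km

3395 km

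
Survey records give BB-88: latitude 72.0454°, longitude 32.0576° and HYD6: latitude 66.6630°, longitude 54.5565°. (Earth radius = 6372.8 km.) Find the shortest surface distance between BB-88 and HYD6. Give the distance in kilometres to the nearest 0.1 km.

1056.2 km

Δφ = -5.3824°,  Δλ = 22.4989°
a = sin²(Δφ/2) + cos φ₁ cos φ₂ sin²(Δλ/2) = 0.006852
c = 2·arcsin(√a) = 0.165742 rad = 9.4963°
d = R·c = 6372.8 × 0.165742 = 1056.2 km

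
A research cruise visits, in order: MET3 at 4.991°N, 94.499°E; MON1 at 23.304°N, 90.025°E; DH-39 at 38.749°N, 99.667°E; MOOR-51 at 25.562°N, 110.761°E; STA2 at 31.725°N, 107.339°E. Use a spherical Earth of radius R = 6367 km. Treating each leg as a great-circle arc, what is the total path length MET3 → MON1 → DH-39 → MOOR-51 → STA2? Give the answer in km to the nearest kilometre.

6592 km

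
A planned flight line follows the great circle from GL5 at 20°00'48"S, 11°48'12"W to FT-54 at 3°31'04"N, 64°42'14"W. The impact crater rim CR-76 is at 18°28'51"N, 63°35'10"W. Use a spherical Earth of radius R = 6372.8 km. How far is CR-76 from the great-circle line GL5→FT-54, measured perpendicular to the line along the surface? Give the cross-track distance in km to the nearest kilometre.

1538 km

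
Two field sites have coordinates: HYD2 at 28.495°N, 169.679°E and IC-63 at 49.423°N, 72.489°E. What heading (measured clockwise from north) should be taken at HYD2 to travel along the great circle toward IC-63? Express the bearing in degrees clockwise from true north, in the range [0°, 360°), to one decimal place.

Δλ = -97.1900°
y = sin Δλ · cos φ₂ = -0.645354
x = cos φ₁ sin φ₂ − sin φ₁ cos φ₂ cos Δλ = 0.706362
θ = atan2(y, x) = -42.4158° → 317.5842° (mod 360°)

317.6°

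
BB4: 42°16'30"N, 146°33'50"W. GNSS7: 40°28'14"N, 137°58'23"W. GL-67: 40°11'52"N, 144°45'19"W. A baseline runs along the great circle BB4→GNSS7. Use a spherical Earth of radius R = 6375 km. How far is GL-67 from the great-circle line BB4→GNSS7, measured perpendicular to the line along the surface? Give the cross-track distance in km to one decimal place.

189.8 km

BB4: φ = +42.27500°, λ = -146.56389°
GNSS7: φ = +40.47056°, λ = -137.97306°
GL-67: φ = +40.19778°, λ = -144.75528°
δ₁₃ = central angle BB4→GL-67 = 0.043332 rad  (haversine)
θ₁₃ = bearing BB4→GL-67 = 146.185°,  θ₁₂ = bearing BB4→GNSS7 = 102.766°
dₓₜ = R·arcsin(sin δ₁₃ · sin(θ₁₃ − θ₁₂)) = 6375·arcsin(0.04332·sin(43.419°)) = 189.837 km
|dₓₜ| = 189.837 km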